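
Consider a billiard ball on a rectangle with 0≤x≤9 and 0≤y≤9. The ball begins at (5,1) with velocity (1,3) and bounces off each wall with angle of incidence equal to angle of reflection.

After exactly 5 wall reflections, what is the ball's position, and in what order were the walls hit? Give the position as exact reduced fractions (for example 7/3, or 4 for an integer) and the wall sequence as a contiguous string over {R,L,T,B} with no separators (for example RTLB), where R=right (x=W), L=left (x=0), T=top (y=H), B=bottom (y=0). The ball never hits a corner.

Final position: (4/3,0)
Wall sequence: TRBTB

1. t=8/3 → T at (23/3,9); v=(1,-3)
2. t=4/3 → R at (9,5); v=(-1,-3)
3. t=5/3 → B at (22/3,0); v=(-1,3)
4. t=3 → T at (13/3,9); v=(-1,-3)
5. t=3 → B at (4/3,0); v=(-1,3)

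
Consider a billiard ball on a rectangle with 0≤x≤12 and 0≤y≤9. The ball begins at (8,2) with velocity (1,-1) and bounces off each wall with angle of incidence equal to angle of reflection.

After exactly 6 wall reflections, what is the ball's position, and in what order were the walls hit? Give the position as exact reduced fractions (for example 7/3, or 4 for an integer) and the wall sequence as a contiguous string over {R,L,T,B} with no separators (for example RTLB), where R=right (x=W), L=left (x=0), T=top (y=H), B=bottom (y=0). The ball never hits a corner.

1. t=2 → B at (10,0); v=(1,1)
2. t=2 → R at (12,2); v=(-1,1)
3. t=7 → T at (5,9); v=(-1,-1)
4. t=5 → L at (0,4); v=(1,-1)
5. t=4 → B at (4,0); v=(1,1)
6. t=8 → R at (12,8); v=(-1,1)

Final position: (12,8)
Wall sequence: BRTLBR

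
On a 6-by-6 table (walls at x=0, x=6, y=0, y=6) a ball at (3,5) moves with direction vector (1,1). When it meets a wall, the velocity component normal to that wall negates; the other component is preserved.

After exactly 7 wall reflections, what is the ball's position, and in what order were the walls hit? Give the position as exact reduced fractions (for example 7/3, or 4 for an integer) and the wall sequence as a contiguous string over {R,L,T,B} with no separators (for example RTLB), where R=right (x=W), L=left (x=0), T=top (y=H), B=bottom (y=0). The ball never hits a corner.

Final position: (2,0)
Wall sequence: TRBLTRB

1. t=1 → T at (4,6); v=(1,-1)
2. t=2 → R at (6,4); v=(-1,-1)
3. t=4 → B at (2,0); v=(-1,1)
4. t=2 → L at (0,2); v=(1,1)
5. t=4 → T at (4,6); v=(1,-1)
6. t=2 → R at (6,4); v=(-1,-1)
7. t=4 → B at (2,0); v=(-1,1)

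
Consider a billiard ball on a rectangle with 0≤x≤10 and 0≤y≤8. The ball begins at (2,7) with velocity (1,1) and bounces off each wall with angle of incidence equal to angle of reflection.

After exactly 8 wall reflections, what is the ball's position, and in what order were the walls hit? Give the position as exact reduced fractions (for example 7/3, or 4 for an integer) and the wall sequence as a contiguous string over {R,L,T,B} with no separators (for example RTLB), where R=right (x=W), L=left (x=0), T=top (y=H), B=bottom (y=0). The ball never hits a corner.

Final position: (5,8)
Wall sequence: TRBTLBRT

1. t=1 → T at (3,8); v=(1,-1)
2. t=7 → R at (10,1); v=(-1,-1)
3. t=1 → B at (9,0); v=(-1,1)
4. t=8 → T at (1,8); v=(-1,-1)
5. t=1 → L at (0,7); v=(1,-1)
6. t=7 → B at (7,0); v=(1,1)
7. t=3 → R at (10,3); v=(-1,1)
8. t=5 → T at (5,8); v=(-1,-1)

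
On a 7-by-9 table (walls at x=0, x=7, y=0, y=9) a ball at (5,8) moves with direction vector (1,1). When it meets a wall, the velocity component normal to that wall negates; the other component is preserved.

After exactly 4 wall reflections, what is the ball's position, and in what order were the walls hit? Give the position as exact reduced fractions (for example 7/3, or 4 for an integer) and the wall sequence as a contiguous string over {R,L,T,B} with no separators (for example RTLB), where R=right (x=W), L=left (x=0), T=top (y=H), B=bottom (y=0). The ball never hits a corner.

Final position: (1,0)
Wall sequence: TRLB

1. t=1 → T at (6,9); v=(1,-1)
2. t=1 → R at (7,8); v=(-1,-1)
3. t=7 → L at (0,1); v=(1,-1)
4. t=1 → B at (1,0); v=(1,1)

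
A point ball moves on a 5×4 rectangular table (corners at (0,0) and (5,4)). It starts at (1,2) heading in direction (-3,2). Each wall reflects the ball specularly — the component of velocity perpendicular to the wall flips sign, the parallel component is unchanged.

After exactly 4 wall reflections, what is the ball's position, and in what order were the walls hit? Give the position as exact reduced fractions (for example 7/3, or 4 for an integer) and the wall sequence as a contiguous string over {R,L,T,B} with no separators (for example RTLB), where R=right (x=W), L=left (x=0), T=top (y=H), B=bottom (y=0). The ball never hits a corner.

Final position: (2,0)
Wall sequence: LTRB

1. t=1/3 → L at (0,8/3); v=(3,2)
2. t=2/3 → T at (2,4); v=(3,-2)
3. t=1 → R at (5,2); v=(-3,-2)
4. t=1 → B at (2,0); v=(-3,2)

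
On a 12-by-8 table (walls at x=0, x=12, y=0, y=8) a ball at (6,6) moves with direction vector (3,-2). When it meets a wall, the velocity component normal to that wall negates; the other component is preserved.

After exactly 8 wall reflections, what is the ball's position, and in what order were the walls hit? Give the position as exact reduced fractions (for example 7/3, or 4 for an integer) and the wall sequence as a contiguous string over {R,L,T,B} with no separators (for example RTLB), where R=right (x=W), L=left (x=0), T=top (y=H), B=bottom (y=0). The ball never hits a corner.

1. t=2 → R at (12,2); v=(-3,-2)
2. t=1 → B at (9,0); v=(-3,2)
3. t=3 → L at (0,6); v=(3,2)
4. t=1 → T at (3,8); v=(3,-2)
5. t=3 → R at (12,2); v=(-3,-2)
6. t=1 → B at (9,0); v=(-3,2)
7. t=3 → L at (0,6); v=(3,2)
8. t=1 → T at (3,8); v=(3,-2)

Final position: (3,8)
Wall sequence: RBLTRBLT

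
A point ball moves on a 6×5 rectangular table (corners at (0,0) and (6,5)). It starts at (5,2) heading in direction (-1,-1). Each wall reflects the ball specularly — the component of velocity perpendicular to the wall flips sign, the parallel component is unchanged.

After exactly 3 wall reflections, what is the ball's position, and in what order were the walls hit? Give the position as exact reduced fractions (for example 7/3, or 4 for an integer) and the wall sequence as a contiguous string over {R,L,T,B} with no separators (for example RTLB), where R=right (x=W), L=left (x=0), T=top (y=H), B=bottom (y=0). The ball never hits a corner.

Final position: (2,5)
Wall sequence: BLT

1. t=2 → B at (3,0); v=(-1,1)
2. t=3 → L at (0,3); v=(1,1)
3. t=2 → T at (2,5); v=(1,-1)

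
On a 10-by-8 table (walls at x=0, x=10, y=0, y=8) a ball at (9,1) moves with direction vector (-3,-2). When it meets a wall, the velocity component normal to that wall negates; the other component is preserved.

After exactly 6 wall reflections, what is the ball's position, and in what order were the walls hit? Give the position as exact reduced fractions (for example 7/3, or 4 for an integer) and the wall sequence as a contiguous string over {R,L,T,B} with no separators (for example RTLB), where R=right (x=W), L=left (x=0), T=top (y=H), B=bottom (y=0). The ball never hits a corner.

1. t=1/2 → B at (15/2,0); v=(-3,2)
2. t=5/2 → L at (0,5); v=(3,2)
3. t=3/2 → T at (9/2,8); v=(3,-2)
4. t=11/6 → R at (10,13/3); v=(-3,-2)
5. t=13/6 → B at (7/2,0); v=(-3,2)
6. t=7/6 → L at (0,7/3); v=(3,2)

Final position: (0,7/3)
Wall sequence: BLTRBL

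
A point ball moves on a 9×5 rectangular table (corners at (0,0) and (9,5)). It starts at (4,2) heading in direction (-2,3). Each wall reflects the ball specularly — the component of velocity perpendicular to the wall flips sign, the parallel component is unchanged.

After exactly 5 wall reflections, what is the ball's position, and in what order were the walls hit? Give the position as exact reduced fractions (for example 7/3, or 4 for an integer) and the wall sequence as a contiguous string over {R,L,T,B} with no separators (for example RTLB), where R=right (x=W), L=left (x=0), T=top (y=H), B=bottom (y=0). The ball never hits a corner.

Final position: (8,0)
Wall sequence: TLBTB

1. t=1 → T at (2,5); v=(-2,-3)
2. t=1 → L at (0,2); v=(2,-3)
3. t=2/3 → B at (4/3,0); v=(2,3)
4. t=5/3 → T at (14/3,5); v=(2,-3)
5. t=5/3 → B at (8,0); v=(2,3)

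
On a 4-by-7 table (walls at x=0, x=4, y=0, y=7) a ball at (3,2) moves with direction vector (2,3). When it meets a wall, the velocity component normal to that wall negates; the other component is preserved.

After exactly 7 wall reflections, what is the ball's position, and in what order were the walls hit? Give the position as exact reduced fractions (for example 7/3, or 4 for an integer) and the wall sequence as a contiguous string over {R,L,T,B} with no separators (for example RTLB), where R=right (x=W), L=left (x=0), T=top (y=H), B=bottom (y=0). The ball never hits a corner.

1. t=1/2 → R at (4,7/2); v=(-2,3)
2. t=7/6 → T at (5/3,7); v=(-2,-3)
3. t=5/6 → L at (0,9/2); v=(2,-3)
4. t=3/2 → B at (3,0); v=(2,3)
5. t=1/2 → R at (4,3/2); v=(-2,3)
6. t=11/6 → T at (1/3,7); v=(-2,-3)
7. t=1/6 → L at (0,13/2); v=(2,-3)

Final position: (0,13/2)
Wall sequence: RTLBRTL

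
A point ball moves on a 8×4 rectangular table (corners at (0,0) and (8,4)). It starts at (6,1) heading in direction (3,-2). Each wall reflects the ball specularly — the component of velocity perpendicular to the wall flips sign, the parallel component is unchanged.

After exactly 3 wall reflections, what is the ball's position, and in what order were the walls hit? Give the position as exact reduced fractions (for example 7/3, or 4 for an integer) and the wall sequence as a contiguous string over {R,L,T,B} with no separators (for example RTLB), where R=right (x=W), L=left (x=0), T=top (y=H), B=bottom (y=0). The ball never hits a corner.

1. t=1/2 → B at (15/2,0); v=(3,2)
2. t=1/6 → R at (8,1/3); v=(-3,2)
3. t=11/6 → T at (5/2,4); v=(-3,-2)

Final position: (5/2,4)
Wall sequence: BRT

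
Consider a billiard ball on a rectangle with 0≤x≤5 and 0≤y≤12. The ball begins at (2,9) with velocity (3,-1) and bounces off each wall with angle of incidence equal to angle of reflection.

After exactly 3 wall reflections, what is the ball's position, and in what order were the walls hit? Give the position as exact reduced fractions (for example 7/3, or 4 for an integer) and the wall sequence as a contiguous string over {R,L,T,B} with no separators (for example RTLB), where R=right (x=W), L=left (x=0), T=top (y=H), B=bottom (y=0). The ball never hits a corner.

1. t=1 → R at (5,8); v=(-3,-1)
2. t=5/3 → L at (0,19/3); v=(3,-1)
3. t=5/3 → R at (5,14/3); v=(-3,-1)

Final position: (5,14/3)
Wall sequence: RLR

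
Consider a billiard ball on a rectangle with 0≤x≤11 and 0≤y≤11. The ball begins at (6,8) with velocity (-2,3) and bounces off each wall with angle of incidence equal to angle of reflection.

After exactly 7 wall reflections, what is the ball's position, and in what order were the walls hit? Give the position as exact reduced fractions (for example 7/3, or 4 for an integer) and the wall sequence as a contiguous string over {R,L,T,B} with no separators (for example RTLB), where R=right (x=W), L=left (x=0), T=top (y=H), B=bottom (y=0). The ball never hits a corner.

1. t=1 → T at (4,11); v=(-2,-3)
2. t=2 → L at (0,5); v=(2,-3)
3. t=5/3 → B at (10/3,0); v=(2,3)
4. t=11/3 → T at (32/3,11); v=(2,-3)
5. t=1/6 → R at (11,21/2); v=(-2,-3)
6. t=7/2 → B at (4,0); v=(-2,3)
7. t=2 → L at (0,6); v=(2,3)

Final position: (0,6)
Wall sequence: TLBTRBL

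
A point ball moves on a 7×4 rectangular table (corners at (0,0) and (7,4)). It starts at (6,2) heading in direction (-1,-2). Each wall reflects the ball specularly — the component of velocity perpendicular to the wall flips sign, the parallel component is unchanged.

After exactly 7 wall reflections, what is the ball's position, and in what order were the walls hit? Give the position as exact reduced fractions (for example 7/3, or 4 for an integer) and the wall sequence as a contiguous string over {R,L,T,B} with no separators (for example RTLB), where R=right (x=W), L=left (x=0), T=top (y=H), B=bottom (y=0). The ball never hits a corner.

1. t=1 → B at (5,0); v=(-1,2)
2. t=2 → T at (3,4); v=(-1,-2)
3. t=2 → B at (1,0); v=(-1,2)
4. t=1 → L at (0,2); v=(1,2)
5. t=1 → T at (1,4); v=(1,-2)
6. t=2 → B at (3,0); v=(1,2)
7. t=2 → T at (5,4); v=(1,-2)

Final position: (5,4)
Wall sequence: BTBLTBT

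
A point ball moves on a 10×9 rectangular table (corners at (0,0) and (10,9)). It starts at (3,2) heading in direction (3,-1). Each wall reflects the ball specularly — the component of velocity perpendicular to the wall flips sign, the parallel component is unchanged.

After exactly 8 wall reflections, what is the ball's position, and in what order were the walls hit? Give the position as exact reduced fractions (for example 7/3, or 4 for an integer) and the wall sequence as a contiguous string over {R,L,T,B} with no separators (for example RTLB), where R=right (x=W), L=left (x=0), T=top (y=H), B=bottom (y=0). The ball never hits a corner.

Final position: (0,1)
Wall sequence: BRLRTLRL

1. t=2 → B at (9,0); v=(3,1)
2. t=1/3 → R at (10,1/3); v=(-3,1)
3. t=10/3 → L at (0,11/3); v=(3,1)
4. t=10/3 → R at (10,7); v=(-3,1)
5. t=2 → T at (4,9); v=(-3,-1)
6. t=4/3 → L at (0,23/3); v=(3,-1)
7. t=10/3 → R at (10,13/3); v=(-3,-1)
8. t=10/3 → L at (0,1); v=(3,-1)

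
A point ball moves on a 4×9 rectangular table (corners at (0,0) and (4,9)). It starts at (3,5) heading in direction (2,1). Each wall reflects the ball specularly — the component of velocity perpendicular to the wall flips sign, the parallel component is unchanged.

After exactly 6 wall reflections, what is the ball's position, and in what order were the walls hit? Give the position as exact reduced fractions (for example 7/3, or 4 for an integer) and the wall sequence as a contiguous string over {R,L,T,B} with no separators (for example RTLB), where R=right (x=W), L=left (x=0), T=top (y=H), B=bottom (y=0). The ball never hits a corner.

1. t=1/2 → R at (4,11/2); v=(-2,1)
2. t=2 → L at (0,15/2); v=(2,1)
3. t=3/2 → T at (3,9); v=(2,-1)
4. t=1/2 → R at (4,17/2); v=(-2,-1)
5. t=2 → L at (0,13/2); v=(2,-1)
6. t=2 → R at (4,9/2); v=(-2,-1)

Final position: (4,9/2)
Wall sequence: RLTRLR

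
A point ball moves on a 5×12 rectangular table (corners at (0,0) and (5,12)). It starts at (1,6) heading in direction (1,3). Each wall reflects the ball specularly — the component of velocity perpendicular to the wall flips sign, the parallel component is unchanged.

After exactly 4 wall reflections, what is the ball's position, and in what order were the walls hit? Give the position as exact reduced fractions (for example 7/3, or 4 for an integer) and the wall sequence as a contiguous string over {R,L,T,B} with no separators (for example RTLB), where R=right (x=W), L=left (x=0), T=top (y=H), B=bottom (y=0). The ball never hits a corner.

Final position: (0,9)
Wall sequence: TRBL

1. t=2 → T at (3,12); v=(1,-3)
2. t=2 → R at (5,6); v=(-1,-3)
3. t=2 → B at (3,0); v=(-1,3)
4. t=3 → L at (0,9); v=(1,3)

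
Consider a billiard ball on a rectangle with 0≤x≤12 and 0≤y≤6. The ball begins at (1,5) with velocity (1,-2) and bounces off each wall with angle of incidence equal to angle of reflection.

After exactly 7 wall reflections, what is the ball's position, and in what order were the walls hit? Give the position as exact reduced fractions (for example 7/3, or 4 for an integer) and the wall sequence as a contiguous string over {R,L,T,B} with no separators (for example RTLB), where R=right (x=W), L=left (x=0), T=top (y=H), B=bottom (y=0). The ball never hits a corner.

1. t=5/2 → B at (7/2,0); v=(1,2)
2. t=3 → T at (13/2,6); v=(1,-2)
3. t=3 → B at (19/2,0); v=(1,2)
4. t=5/2 → R at (12,5); v=(-1,2)
5. t=1/2 → T at (23/2,6); v=(-1,-2)
6. t=3 → B at (17/2,0); v=(-1,2)
7. t=3 → T at (11/2,6); v=(-1,-2)

Final position: (11/2,6)
Wall sequence: BTBRTBT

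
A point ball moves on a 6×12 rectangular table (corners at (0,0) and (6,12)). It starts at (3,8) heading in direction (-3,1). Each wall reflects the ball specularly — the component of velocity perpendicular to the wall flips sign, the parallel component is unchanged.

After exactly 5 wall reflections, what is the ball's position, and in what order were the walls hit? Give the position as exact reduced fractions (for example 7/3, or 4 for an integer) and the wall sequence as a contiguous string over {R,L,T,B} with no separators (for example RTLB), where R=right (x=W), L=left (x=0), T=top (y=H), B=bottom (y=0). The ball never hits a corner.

1. t=1 → L at (0,9); v=(3,1)
2. t=2 → R at (6,11); v=(-3,1)
3. t=1 → T at (3,12); v=(-3,-1)
4. t=1 → L at (0,11); v=(3,-1)
5. t=2 → R at (6,9); v=(-3,-1)

Final position: (6,9)
Wall sequence: LRTLR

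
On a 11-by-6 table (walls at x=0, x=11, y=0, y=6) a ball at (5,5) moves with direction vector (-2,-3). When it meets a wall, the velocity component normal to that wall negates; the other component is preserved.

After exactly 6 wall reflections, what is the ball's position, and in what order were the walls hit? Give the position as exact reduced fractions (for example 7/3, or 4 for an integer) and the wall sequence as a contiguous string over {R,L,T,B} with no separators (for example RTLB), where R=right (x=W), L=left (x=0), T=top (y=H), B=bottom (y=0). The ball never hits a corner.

Final position: (11,5)
Wall sequence: BLTBTR

1. t=5/3 → B at (5/3,0); v=(-2,3)
2. t=5/6 → L at (0,5/2); v=(2,3)
3. t=7/6 → T at (7/3,6); v=(2,-3)
4. t=2 → B at (19/3,0); v=(2,3)
5. t=2 → T at (31/3,6); v=(2,-3)
6. t=1/3 → R at (11,5); v=(-2,-3)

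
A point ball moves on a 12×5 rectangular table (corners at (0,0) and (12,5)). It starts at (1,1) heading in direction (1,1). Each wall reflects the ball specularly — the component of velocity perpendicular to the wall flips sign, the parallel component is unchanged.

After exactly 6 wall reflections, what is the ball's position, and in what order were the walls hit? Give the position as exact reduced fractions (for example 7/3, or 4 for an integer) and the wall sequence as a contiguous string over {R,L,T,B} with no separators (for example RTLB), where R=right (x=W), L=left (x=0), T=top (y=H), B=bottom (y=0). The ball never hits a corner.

1. t=4 → T at (5,5); v=(1,-1)
2. t=5 → B at (10,0); v=(1,1)
3. t=2 → R at (12,2); v=(-1,1)
4. t=3 → T at (9,5); v=(-1,-1)
5. t=5 → B at (4,0); v=(-1,1)
6. t=4 → L at (0,4); v=(1,1)

Final position: (0,4)
Wall sequence: TBRTBL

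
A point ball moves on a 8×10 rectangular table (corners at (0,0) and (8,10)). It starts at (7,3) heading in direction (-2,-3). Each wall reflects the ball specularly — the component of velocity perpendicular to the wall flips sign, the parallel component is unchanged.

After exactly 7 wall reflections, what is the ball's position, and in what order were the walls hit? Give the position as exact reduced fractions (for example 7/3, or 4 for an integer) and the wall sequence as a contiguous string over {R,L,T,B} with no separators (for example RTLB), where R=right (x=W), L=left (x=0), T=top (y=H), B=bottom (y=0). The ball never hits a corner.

Final position: (0,17/2)
Wall sequence: BLTRBTL

1. t=1 → B at (5,0); v=(-2,3)
2. t=5/2 → L at (0,15/2); v=(2,3)
3. t=5/6 → T at (5/3,10); v=(2,-3)
4. t=19/6 → R at (8,1/2); v=(-2,-3)
5. t=1/6 → B at (23/3,0); v=(-2,3)
6. t=10/3 → T at (1,10); v=(-2,-3)
7. t=1/2 → L at (0,17/2); v=(2,-3)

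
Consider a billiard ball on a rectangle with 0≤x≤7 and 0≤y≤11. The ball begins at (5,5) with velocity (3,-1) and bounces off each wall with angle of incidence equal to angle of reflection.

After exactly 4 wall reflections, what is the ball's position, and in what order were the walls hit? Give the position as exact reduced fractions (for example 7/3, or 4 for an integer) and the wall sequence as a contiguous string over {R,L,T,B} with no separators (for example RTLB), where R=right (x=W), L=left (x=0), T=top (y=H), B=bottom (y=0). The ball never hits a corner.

1. t=2/3 → R at (7,13/3); v=(-3,-1)
2. t=7/3 → L at (0,2); v=(3,-1)
3. t=2 → B at (6,0); v=(3,1)
4. t=1/3 → R at (7,1/3); v=(-3,1)

Final position: (7,1/3)
Wall sequence: RLBR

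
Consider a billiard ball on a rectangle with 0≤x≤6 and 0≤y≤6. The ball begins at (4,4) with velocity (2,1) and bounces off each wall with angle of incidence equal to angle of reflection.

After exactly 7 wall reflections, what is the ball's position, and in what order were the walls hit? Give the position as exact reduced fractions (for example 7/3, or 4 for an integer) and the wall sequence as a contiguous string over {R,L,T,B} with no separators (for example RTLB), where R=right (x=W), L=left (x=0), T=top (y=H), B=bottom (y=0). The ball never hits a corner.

1. t=1 → R at (6,5); v=(-2,1)
2. t=1 → T at (4,6); v=(-2,-1)
3. t=2 → L at (0,4); v=(2,-1)
4. t=3 → R at (6,1); v=(-2,-1)
5. t=1 → B at (4,0); v=(-2,1)
6. t=2 → L at (0,2); v=(2,1)
7. t=3 → R at (6,5); v=(-2,1)

Final position: (6,5)
Wall sequence: RTLRBLR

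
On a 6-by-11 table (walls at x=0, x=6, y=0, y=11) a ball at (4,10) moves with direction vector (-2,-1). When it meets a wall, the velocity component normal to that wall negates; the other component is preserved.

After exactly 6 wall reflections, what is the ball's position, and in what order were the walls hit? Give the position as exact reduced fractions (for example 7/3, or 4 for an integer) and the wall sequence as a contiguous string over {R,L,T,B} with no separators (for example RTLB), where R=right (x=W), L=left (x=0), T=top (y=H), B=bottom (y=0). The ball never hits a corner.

Final position: (0,4)
Wall sequence: LRLBRL

1. t=2 → L at (0,8); v=(2,-1)
2. t=3 → R at (6,5); v=(-2,-1)
3. t=3 → L at (0,2); v=(2,-1)
4. t=2 → B at (4,0); v=(2,1)
5. t=1 → R at (6,1); v=(-2,1)
6. t=3 → L at (0,4); v=(2,1)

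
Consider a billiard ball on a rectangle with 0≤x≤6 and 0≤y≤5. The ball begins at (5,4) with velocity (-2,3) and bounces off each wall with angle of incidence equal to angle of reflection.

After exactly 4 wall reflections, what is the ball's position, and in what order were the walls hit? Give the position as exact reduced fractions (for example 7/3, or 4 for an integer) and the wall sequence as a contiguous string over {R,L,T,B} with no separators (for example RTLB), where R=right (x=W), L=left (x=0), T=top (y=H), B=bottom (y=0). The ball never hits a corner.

Final position: (7/3,5)
Wall sequence: TBLT

1. t=1/3 → T at (13/3,5); v=(-2,-3)
2. t=5/3 → B at (1,0); v=(-2,3)
3. t=1/2 → L at (0,3/2); v=(2,3)
4. t=7/6 → T at (7/3,5); v=(2,-3)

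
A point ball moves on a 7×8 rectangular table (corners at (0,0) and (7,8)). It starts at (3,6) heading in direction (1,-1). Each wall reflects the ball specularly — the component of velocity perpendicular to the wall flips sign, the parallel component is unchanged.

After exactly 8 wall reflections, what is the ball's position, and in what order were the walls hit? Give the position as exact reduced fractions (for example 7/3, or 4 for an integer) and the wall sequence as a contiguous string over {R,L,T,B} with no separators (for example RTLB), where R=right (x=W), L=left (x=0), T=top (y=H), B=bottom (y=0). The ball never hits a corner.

Final position: (5,8)
Wall sequence: RBLTRBLT

1. t=4 → R at (7,2); v=(-1,-1)
2. t=2 → B at (5,0); v=(-1,1)
3. t=5 → L at (0,5); v=(1,1)
4. t=3 → T at (3,8); v=(1,-1)
5. t=4 → R at (7,4); v=(-1,-1)
6. t=4 → B at (3,0); v=(-1,1)
7. t=3 → L at (0,3); v=(1,1)
8. t=5 → T at (5,8); v=(1,-1)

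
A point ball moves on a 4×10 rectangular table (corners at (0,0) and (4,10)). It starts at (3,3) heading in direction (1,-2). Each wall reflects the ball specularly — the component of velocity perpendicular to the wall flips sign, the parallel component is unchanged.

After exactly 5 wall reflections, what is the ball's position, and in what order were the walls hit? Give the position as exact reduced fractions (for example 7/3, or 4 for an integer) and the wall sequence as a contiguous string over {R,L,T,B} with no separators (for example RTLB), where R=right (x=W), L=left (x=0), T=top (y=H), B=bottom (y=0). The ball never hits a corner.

Final position: (4,5)
Wall sequence: RBLTR

1. t=1 → R at (4,1); v=(-1,-2)
2. t=1/2 → B at (7/2,0); v=(-1,2)
3. t=7/2 → L at (0,7); v=(1,2)
4. t=3/2 → T at (3/2,10); v=(1,-2)
5. t=5/2 → R at (4,5); v=(-1,-2)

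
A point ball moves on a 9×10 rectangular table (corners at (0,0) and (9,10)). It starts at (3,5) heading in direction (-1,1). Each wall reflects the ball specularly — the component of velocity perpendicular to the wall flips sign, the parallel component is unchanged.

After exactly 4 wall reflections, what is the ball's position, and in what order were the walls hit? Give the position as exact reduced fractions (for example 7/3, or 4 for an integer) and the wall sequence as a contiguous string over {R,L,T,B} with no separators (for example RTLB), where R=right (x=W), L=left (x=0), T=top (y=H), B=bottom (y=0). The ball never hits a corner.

1. t=3 → L at (0,8); v=(1,1)
2. t=2 → T at (2,10); v=(1,-1)
3. t=7 → R at (9,3); v=(-1,-1)
4. t=3 → B at (6,0); v=(-1,1)

Final position: (6,0)
Wall sequence: LTRB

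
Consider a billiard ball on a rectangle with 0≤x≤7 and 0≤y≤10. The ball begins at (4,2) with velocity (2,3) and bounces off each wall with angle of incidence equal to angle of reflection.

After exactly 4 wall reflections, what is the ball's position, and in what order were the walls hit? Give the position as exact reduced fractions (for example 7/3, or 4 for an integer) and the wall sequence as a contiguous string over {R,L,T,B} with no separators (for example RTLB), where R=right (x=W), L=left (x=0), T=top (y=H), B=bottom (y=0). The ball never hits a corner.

Final position: (2,0)
Wall sequence: RTLB

1. t=3/2 → R at (7,13/2); v=(-2,3)
2. t=7/6 → T at (14/3,10); v=(-2,-3)
3. t=7/3 → L at (0,3); v=(2,-3)
4. t=1 → B at (2,0); v=(2,3)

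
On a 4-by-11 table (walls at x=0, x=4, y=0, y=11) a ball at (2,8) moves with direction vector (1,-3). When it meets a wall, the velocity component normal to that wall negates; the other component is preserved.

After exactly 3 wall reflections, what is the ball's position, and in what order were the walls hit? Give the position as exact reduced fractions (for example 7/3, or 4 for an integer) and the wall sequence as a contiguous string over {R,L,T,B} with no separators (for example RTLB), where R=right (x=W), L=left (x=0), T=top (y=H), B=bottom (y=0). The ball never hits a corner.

Final position: (0,10)
Wall sequence: RBL

1. t=2 → R at (4,2); v=(-1,-3)
2. t=2/3 → B at (10/3,0); v=(-1,3)
3. t=10/3 → L at (0,10); v=(1,3)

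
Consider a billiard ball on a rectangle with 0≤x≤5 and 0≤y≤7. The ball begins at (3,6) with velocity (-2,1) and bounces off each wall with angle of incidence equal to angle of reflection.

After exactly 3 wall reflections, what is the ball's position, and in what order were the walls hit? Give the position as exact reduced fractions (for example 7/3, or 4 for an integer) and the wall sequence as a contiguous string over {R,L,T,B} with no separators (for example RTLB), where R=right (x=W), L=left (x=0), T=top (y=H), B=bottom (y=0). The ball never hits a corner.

1. t=1 → T at (1,7); v=(-2,-1)
2. t=1/2 → L at (0,13/2); v=(2,-1)
3. t=5/2 → R at (5,4); v=(-2,-1)

Final position: (5,4)
Wall sequence: TLR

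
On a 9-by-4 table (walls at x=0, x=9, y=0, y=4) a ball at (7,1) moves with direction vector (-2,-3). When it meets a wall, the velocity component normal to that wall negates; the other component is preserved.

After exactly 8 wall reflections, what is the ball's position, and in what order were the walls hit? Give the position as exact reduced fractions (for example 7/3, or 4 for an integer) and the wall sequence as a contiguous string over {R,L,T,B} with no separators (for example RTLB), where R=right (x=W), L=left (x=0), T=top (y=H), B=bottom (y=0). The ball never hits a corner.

Final position: (9,1)
Wall sequence: BTBLTBTR

1. t=1/3 → B at (19/3,0); v=(-2,3)
2. t=4/3 → T at (11/3,4); v=(-2,-3)
3. t=4/3 → B at (1,0); v=(-2,3)
4. t=1/2 → L at (0,3/2); v=(2,3)
5. t=5/6 → T at (5/3,4); v=(2,-3)
6. t=4/3 → B at (13/3,0); v=(2,3)
7. t=4/3 → T at (7,4); v=(2,-3)
8. t=1 → R at (9,1); v=(-2,-3)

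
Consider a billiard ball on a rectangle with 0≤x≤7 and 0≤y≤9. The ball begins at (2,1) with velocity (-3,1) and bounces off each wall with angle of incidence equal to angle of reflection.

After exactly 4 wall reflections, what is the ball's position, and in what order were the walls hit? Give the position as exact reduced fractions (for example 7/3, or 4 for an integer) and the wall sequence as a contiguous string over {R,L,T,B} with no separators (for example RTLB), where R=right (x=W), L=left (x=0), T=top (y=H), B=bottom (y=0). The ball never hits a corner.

1. t=2/3 → L at (0,5/3); v=(3,1)
2. t=7/3 → R at (7,4); v=(-3,1)
3. t=7/3 → L at (0,19/3); v=(3,1)
4. t=7/3 → R at (7,26/3); v=(-3,1)

Final position: (7,26/3)
Wall sequence: LRLR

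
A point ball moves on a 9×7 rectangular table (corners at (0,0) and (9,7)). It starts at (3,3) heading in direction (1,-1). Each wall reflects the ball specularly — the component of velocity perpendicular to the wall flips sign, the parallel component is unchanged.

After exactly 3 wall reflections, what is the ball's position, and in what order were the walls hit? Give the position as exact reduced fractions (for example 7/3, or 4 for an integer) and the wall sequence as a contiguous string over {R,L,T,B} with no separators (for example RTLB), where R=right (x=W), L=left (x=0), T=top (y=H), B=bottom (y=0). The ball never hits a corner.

1. t=3 → B at (6,0); v=(1,1)
2. t=3 → R at (9,3); v=(-1,1)
3. t=4 → T at (5,7); v=(-1,-1)

Final position: (5,7)
Wall sequence: BRT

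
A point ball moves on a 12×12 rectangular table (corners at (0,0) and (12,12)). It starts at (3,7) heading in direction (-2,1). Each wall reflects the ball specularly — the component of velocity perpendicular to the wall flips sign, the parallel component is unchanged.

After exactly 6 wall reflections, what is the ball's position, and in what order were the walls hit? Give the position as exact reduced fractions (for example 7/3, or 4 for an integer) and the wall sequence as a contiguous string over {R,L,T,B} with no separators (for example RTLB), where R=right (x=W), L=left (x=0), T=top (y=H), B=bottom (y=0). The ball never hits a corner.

Final position: (12,5/2)
Wall sequence: LTRLBR

1. t=3/2 → L at (0,17/2); v=(2,1)
2. t=7/2 → T at (7,12); v=(2,-1)
3. t=5/2 → R at (12,19/2); v=(-2,-1)
4. t=6 → L at (0,7/2); v=(2,-1)
5. t=7/2 → B at (7,0); v=(2,1)
6. t=5/2 → R at (12,5/2); v=(-2,1)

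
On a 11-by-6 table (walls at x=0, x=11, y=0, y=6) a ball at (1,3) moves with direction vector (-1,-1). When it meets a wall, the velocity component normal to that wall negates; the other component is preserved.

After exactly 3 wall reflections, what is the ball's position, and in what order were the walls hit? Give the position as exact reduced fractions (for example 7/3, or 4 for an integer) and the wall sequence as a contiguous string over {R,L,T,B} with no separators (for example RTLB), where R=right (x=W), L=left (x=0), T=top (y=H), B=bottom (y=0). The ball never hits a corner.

Final position: (8,6)
Wall sequence: LBT

1. t=1 → L at (0,2); v=(1,-1)
2. t=2 → B at (2,0); v=(1,1)
3. t=6 → T at (8,6); v=(1,-1)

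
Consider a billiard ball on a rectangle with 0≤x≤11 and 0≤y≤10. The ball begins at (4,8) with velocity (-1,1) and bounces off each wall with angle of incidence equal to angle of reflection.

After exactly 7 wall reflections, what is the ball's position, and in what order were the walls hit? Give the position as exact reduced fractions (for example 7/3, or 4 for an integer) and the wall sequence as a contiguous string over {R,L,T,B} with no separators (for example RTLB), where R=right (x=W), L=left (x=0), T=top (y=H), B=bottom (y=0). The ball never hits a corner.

1. t=2 → T at (2,10); v=(-1,-1)
2. t=2 → L at (0,8); v=(1,-1)
3. t=8 → B at (8,0); v=(1,1)
4. t=3 → R at (11,3); v=(-1,1)
5. t=7 → T at (4,10); v=(-1,-1)
6. t=4 → L at (0,6); v=(1,-1)
7. t=6 → B at (6,0); v=(1,1)

Final position: (6,0)
Wall sequence: TLBRTLB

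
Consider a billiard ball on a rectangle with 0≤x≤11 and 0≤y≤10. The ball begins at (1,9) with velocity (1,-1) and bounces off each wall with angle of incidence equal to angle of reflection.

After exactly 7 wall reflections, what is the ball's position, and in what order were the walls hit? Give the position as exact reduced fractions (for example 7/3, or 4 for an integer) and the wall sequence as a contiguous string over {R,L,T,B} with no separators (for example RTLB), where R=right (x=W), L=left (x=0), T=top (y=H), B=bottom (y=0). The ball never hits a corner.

Final position: (4,10)
Wall sequence: BRTLBRT

1. t=9 → B at (10,0); v=(1,1)
2. t=1 → R at (11,1); v=(-1,1)
3. t=9 → T at (2,10); v=(-1,-1)
4. t=2 → L at (0,8); v=(1,-1)
5. t=8 → B at (8,0); v=(1,1)
6. t=3 → R at (11,3); v=(-1,1)
7. t=7 → T at (4,10); v=(-1,-1)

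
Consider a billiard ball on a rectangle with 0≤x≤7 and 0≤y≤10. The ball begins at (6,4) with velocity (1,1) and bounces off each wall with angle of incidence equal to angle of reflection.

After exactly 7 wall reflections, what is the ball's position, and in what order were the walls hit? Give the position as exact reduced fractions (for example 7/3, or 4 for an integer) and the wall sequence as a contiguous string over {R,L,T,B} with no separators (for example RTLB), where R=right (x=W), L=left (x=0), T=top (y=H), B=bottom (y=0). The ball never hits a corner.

Final position: (4,10)
Wall sequence: RTLRBLT

1. t=1 → R at (7,5); v=(-1,1)
2. t=5 → T at (2,10); v=(-1,-1)
3. t=2 → L at (0,8); v=(1,-1)
4. t=7 → R at (7,1); v=(-1,-1)
5. t=1 → B at (6,0); v=(-1,1)
6. t=6 → L at (0,6); v=(1,1)
7. t=4 → T at (4,10); v=(1,-1)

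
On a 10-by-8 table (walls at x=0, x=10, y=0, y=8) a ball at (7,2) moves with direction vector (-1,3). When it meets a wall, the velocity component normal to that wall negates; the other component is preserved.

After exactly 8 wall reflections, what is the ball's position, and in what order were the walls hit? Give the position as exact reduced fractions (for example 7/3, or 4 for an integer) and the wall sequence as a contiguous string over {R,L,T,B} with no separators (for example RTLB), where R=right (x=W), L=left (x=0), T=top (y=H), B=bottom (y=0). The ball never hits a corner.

1. t=2 → T at (5,8); v=(-1,-3)
2. t=8/3 → B at (7/3,0); v=(-1,3)
3. t=7/3 → L at (0,7); v=(1,3)
4. t=1/3 → T at (1/3,8); v=(1,-3)
5. t=8/3 → B at (3,0); v=(1,3)
6. t=8/3 → T at (17/3,8); v=(1,-3)
7. t=8/3 → B at (25/3,0); v=(1,3)
8. t=5/3 → R at (10,5); v=(-1,3)

Final position: (10,5)
Wall sequence: TBLTBTBR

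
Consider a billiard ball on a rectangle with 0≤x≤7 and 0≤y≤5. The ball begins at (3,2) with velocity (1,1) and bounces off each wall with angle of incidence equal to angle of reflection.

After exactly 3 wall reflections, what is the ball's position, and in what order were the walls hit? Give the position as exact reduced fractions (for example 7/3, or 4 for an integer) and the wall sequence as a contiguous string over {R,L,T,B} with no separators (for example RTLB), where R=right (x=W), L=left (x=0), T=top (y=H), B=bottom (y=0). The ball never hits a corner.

1. t=3 → T at (6,5); v=(1,-1)
2. t=1 → R at (7,4); v=(-1,-1)
3. t=4 → B at (3,0); v=(-1,1)

Final position: (3,0)
Wall sequence: TRB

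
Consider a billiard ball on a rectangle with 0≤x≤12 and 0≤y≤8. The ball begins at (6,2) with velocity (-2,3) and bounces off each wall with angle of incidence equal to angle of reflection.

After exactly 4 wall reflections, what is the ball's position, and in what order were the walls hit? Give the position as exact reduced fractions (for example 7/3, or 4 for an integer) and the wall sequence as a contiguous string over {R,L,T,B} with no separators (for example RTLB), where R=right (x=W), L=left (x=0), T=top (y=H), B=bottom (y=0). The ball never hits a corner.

1. t=2 → T at (2,8); v=(-2,-3)
2. t=1 → L at (0,5); v=(2,-3)
3. t=5/3 → B at (10/3,0); v=(2,3)
4. t=8/3 → T at (26/3,8); v=(2,-3)

Final position: (26/3,8)
Wall sequence: TLBT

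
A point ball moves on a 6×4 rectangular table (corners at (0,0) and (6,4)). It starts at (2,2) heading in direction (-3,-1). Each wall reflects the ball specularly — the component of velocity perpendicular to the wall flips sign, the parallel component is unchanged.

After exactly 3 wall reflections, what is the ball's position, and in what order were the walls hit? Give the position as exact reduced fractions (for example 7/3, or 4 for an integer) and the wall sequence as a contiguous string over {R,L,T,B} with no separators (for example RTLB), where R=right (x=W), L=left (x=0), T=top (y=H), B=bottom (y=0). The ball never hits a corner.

1. t=2/3 → L at (0,4/3); v=(3,-1)
2. t=4/3 → B at (4,0); v=(3,1)
3. t=2/3 → R at (6,2/3); v=(-3,1)

Final position: (6,2/3)
Wall sequence: LBR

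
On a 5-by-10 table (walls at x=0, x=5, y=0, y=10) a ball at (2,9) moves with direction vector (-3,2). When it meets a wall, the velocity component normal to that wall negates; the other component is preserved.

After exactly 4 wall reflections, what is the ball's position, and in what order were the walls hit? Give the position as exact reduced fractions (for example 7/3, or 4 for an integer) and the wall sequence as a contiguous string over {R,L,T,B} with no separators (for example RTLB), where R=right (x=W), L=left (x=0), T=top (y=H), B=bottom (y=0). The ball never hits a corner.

Final position: (0,3)
Wall sequence: TLRL

1. t=1/2 → T at (1/2,10); v=(-3,-2)
2. t=1/6 → L at (0,29/3); v=(3,-2)
3. t=5/3 → R at (5,19/3); v=(-3,-2)
4. t=5/3 → L at (0,3); v=(3,-2)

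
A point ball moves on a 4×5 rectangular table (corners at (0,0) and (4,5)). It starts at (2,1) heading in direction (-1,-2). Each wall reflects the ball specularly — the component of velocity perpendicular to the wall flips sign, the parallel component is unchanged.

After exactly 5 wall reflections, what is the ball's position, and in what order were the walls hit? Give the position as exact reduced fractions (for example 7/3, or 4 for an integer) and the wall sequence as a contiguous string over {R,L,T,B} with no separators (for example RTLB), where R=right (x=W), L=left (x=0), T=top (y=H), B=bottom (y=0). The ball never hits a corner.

Final position: (4,1)
Wall sequence: BLTBR

1. t=1/2 → B at (3/2,0); v=(-1,2)
2. t=3/2 → L at (0,3); v=(1,2)
3. t=1 → T at (1,5); v=(1,-2)
4. t=5/2 → B at (7/2,0); v=(1,2)
5. t=1/2 → R at (4,1); v=(-1,2)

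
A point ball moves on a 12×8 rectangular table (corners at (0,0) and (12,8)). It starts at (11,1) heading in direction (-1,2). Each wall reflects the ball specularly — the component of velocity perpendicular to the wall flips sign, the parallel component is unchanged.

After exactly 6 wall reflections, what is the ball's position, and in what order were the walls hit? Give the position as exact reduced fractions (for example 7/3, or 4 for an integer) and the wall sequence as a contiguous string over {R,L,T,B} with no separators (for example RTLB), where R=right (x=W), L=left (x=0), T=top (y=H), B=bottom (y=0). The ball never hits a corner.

1. t=7/2 → T at (15/2,8); v=(-1,-2)
2. t=4 → B at (7/2,0); v=(-1,2)
3. t=7/2 → L at (0,7); v=(1,2)
4. t=1/2 → T at (1/2,8); v=(1,-2)
5. t=4 → B at (9/2,0); v=(1,2)
6. t=4 → T at (17/2,8); v=(1,-2)

Final position: (17/2,8)
Wall sequence: TBLTBT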